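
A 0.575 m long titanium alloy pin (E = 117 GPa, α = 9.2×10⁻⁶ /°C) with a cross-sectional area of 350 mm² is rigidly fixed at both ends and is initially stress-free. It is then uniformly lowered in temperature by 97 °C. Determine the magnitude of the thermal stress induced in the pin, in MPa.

σ ≈ 104 MPa (tensile)

The supports are rigid, so the total axial strain is zero. The restrained thermal strain is ε = αΔT = 9.2×10⁻⁶ × 97 = 892.4×10⁻⁶.
The stress required to suppress this strain is σ = Eε = 117×10³ × 892.4×10⁻⁶ = 104.4 MPa, tensile since the pin is trying to contract.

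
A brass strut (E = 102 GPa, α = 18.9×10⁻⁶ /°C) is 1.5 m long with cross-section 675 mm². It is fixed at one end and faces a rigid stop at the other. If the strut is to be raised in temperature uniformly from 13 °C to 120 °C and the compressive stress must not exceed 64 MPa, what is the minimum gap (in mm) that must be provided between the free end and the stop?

With no wall the strut would lengthen by αΔT L = 18.9×10⁻⁶ × 107 × 1500 = 3.033 mm.
At the allowable stress the elastic shortening the wall may impose is σL/E = 64 × 1500 / (102×10³) = 0.9412 mm.
The gap must absorb the remainder: g_min = 3.033 − 0.9412 = 2.092 mm.

g ≈ 2.09 mm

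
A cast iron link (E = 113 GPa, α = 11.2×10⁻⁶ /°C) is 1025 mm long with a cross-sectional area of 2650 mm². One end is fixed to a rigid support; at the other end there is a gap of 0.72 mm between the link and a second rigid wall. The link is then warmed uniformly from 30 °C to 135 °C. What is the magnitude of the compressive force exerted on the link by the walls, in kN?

P ≈ 142 kN

Free thermal elongation = αΔT L = 11.2×10⁻⁶ × 105 × 1025 = 1.205 mm.
After closing the 0.72 mm clearance, 1.205 − 0.72 = 0.4854 mm of expansion remains to be suppressed by the wall.
That suppressed elongation corresponds to σ = E·Δ/L = 113×10³ × 0.4854/1025 = 53.51 MPa.
P = σA = 53.51 × 2650 = 141.8 kN.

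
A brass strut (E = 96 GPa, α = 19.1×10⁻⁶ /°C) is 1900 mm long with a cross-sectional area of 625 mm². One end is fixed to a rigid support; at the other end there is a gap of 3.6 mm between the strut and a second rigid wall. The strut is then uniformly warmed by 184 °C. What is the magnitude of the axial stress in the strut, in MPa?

σ ≈ 155 MPa (compressive)

Unrestrained expansion: δ_free = αΔT L = 19.1×10⁻⁶ × 184 × 1900 = 6.677 mm.
The gap closes (δ_free > 3.6 mm) and the wall then resists a further 6.677 − 3.6 = 3.077 mm of expansion.
So σ = E(δ_free − g)/L = 96×10³ × 3.077/1900 = 155.5 MPa.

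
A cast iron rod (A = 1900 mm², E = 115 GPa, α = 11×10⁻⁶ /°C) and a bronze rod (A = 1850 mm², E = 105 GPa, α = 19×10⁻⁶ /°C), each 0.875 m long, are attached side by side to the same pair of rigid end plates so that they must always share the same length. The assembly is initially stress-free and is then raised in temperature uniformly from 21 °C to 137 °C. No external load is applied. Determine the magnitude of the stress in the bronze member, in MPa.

Both members must finish at the same length. With the larger α, the bronze tends to over-expand; the plates restrain it, putting the bronze in compression and the cast iron in tension. With no external load the two internal forces are equal and opposite, magnitude P.
Setting the final lengths equal and cancelling L: (α₁ − α₂)ΔT = P/(A₁E₁) + P/(A₂E₂).
|α₁ − α₂|·ΔT = 8×10⁻⁶ × 116 = 0.000928.
1/(A₁E₁) + 1/(A₂E₂) = 1/(1900×115×10³) + 1/(1850×105×10³) = 9.725×10⁻⁹ N⁻¹.
So P = 0.000928 / 9.725×10⁻⁹ = 95.43 kN.
σ_{bronze} = P/A₂ = 95430/1850 = 51.58 MPa, compressive.

σ ≈ 51.6 MPa (compressive)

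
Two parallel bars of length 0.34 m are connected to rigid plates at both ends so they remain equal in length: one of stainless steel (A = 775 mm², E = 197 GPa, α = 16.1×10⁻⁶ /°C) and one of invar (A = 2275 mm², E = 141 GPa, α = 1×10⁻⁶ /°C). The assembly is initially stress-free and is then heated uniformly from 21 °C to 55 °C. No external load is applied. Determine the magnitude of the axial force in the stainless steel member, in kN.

The stainless steel has the larger α, so on heating it would change length more than the invar if both were free. The rigid plates force a common final length, so the stainless steel is put into compression and the invar into tension, with equal and opposite forces P (no external load).
Setting the final lengths equal and cancelling L: (α₁ − α₂)ΔT = P/(A₁E₁) + P/(A₂E₂).
|α₁ − α₂|·ΔT = 15.1×10⁻⁶ × 34 = 0.0005134.
1/(A₁E₁) + 1/(A₂E₂) = 1/(775×197×10³) + 1/(2275×141×10³) = 9.667×10⁻⁹ N⁻¹.
So P = 0.0005134 / 9.667×10⁻⁹ = 53.11 kN.

P ≈ 53.1 kN (compressive in the stainless steel)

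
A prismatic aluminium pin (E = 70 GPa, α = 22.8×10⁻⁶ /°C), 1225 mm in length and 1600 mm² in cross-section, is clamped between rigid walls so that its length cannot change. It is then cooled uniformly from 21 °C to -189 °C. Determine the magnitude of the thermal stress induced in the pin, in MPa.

σ ≈ 335 MPa (tensile)

With length fixed, the mechanical strain must cancel the thermal strain αΔT = 22.8×10⁻⁶ × 210 = 4788×10⁻⁶.
Hence σ = E·αΔT = 70×10³ × 4788×10⁻⁶ = 335.2 MPa, tensile.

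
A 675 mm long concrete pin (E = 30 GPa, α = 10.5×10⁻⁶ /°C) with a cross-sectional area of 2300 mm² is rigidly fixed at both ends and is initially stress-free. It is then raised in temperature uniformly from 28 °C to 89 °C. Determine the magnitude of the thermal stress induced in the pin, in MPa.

σ ≈ 19.2 MPa (compressive)

Because both ends are immovable the net strain is zero, and the suppressed thermal strain is αΔT = 10.5×10⁻⁶ × 61 = 640.5×10⁻⁶.
Hence σ = E·αΔT = 30×10³ × 640.5×10⁻⁶ = 19.21 MPa, compressive.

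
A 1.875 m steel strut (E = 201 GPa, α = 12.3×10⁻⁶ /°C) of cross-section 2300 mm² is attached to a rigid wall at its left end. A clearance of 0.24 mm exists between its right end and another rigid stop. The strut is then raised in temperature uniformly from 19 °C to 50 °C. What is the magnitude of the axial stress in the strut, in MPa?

σ ≈ 50.9 MPa (compressive)

Free thermal elongation = αΔT L = 12.3×10⁻⁶ × 31 × 1875 = 0.7149 mm.
The gap closes (δ_free > 0.24 mm) and the wall then resists a further 0.7149 − 0.24 = 0.4749 mm of expansion.
Compatibility: PL/(AE) = 0.4749 mm, so σ = P/A = E × (0.4749/1875) = 50.91 MPa.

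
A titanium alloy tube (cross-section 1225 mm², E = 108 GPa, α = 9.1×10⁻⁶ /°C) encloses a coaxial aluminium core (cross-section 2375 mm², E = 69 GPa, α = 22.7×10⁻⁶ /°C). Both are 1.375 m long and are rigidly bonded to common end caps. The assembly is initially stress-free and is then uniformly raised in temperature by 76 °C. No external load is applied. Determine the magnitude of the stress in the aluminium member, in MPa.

σ ≈ 31.9 MPa (compressive)

The aluminium has the larger α, so on heating it would change length more than the titanium alloy if both were free. The rigid plates force a common final length, so the aluminium is put into compression and the titanium alloy into tension, with equal and opposite forces P (no external load).
Setting the final lengths equal and cancelling L: (α₁ − α₂)ΔT = P/(A₁E₁) + P/(A₂E₂).
|α₁ − α₂|·ΔT = 13.6×10⁻⁶ × 76 = 0.001034.
1/(A₁E₁) + 1/(A₂E₂) = 1/(1225×108×10³) + 1/(2375×69×10³) = 1.366×10⁻⁸ N⁻¹.
P = 0.001034 / 1.366×10⁻⁸ = 75660 N = 75.66 kN.
σ_{aluminium} = P/A₂ = 75660/2375 = 31.86 MPa, compressive.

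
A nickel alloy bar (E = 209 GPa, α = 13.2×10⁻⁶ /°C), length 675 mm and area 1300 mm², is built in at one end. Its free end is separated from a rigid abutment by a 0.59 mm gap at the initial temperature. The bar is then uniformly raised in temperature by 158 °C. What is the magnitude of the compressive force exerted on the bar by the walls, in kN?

P ≈ 329 kN

If the wall were absent the bar would grow by αΔT L = 13.2×10⁻⁶ × 158 × 675 = 1.408 mm.
This exceeds the 0.59 mm gap, so the wall pushes back. The portion of expansion that must be recovered elastically is δ_free − gap = 1.408 − 0.59 = 0.8178 mm.
Compatibility: PL/(AE) = 0.8178 mm, so σ = P/A = E × (0.8178/675) = 253.2 MPa.
P = σA = 253.2 × 1300 = 329.2 kN.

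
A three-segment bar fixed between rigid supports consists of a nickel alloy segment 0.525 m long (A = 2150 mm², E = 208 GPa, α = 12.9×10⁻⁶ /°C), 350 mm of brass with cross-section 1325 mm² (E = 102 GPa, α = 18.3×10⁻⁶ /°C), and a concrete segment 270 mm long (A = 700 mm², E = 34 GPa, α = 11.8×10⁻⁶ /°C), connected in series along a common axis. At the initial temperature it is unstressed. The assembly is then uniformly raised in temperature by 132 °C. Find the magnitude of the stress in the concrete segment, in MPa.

σ ≈ 204 MPa (compressive)

If the supports were absent, the total length change would be Σ αᵢΔT Lᵢ = 12.9×10⁻⁶×132×525 + 18.3×10⁻⁶×132×350 + 11.8×10⁻⁶×132×270 = 2.16 mm.
Since the ends are fixed, an axial force P builds up, equal in every segment, with P · Σ Lᵢ/(AᵢEᵢ) = δ_free.
Σ Lᵢ/(AᵢEᵢ) = 525/(2150×208×10³) + 350/(1325×102×10³) + 270/(700×34×10³) = 1.511×10⁻⁵ mm/N.
So P = 2.16 / 1.511×10⁻⁵ = 143 kN, compressive.
σ_{concrete} = P / A = 143000 / 700 = 204.2 MPa.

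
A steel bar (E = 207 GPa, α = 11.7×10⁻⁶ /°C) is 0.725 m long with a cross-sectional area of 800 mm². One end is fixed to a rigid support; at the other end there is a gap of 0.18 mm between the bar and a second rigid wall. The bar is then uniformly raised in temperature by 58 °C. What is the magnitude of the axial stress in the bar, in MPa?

σ ≈ 89.1 MPa (compressive)

If the wall were absent the bar would grow by αΔT L = 11.7×10⁻⁶ × 58 × 725 = 0.492 mm.
After closing the 0.18 mm clearance, 0.492 − 0.18 = 0.312 mm of expansion remains to be suppressed by the wall.
So σ = E(δ_free − g)/L = 207×10³ × 0.312/725 = 89.08 MPa.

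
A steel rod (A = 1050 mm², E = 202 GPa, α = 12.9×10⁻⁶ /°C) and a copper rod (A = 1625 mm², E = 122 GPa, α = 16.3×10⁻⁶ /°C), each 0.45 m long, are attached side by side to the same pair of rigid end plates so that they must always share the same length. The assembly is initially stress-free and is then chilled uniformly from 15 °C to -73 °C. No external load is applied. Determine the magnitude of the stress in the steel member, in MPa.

Both members must finish at the same length. With the larger α, the copper tends to over-contract; the plates restrain it, putting the copper in tension and the steel in compression. With no external load the two internal forces are equal and opposite, magnitude P.
Compatibility of the two members (thermal + elastic change equal): (α₁ − α₂)ΔT = P·[1/(A₁E₁) + 1/(A₂E₂)].
|α₁ − α₂|·ΔT = 3.4×10⁻⁶ × 88 = 0.0002992.
1/(A₁E₁) + 1/(A₂E₂) = 1/(1050×202×10³) + 1/(1625×122×10³) = 9.759×10⁻⁹ N⁻¹.
So P = 0.0002992 / 9.759×10⁻⁹ = 30.66 kN.
σ_{steel} = P/A₁ = 30660/1050 = 29.2 MPa, compressive.

σ ≈ 29.2 MPa (compressive)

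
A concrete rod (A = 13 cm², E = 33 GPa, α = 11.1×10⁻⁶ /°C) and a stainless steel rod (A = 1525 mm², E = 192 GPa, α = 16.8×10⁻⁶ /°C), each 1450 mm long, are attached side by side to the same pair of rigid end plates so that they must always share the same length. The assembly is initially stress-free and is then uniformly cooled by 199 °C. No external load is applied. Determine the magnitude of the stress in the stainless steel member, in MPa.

Equilibrium of a rigid end plate with no external load gives equal and opposite internal forces ±P in the two members. Since α_{stainless steel} > α_{concrete}, cooling drives the stainless steel into tension and the concrete into compression.
Compatibility of the two members (thermal + elastic change equal): (α₁ − α₂)ΔT = P·[1/(A₁E₁) + 1/(A₂E₂)].
|α₁ − α₂|·ΔT = 5.7×10⁻⁶ × 199 = 0.001134.
1/(A₁E₁) + 1/(A₂E₂) = 1/(1300×33×10³) + 1/(1525×192×10³) = 2.673×10⁻⁸ N⁻¹.
So P = 0.001134 / 2.673×10⁻⁸ = 42.44 kN.
σ_{stainless steel} = P/A₂ = 42440/1525 = 27.83 MPa, tensile.

σ ≈ 27.8 MPa (tensile)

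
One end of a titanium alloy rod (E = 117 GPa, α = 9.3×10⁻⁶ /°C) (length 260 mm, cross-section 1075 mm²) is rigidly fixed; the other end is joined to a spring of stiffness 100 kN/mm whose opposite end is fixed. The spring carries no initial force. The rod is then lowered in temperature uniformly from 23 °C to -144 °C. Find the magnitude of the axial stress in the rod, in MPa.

σ ≈ 31.1 MPa (tensile)

If the spring were absent the rod would shorten by αΔT L = 9.3×10⁻⁶ × 167 × 260 = 0.4038 mm.
With a force P in the spring, the elastic change of the rod is PL/(AE) and that of the spring is P/k; compatibility requires their sum to equal δ_free.
So P = δ_free / [L/(AE) + 1/k] = 0.4038 / [ 260/(1075×117×10³) + 1/(100×10³) ].
P = 0.4038 / 1.207×10⁻⁵ = 33460 N.
σ = P/A = 33460/1075 = 31.13 MPa.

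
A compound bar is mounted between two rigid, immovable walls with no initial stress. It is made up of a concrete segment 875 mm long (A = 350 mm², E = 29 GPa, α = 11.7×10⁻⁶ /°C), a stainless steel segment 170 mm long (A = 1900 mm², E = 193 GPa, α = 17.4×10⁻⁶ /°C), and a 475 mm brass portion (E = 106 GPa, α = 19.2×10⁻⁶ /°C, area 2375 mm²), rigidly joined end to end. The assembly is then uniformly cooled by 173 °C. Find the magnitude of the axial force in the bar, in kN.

If the supports were absent, the total length change would be Σ αᵢΔT Lᵢ = 11.7×10⁻⁶×173×875 + 17.4×10⁻⁶×173×170 + 19.2×10⁻⁶×173×475 = 3.861 mm.
The walls prevent any net length change, so an axial force P (same in every segment) develops. Compatibility: P · Σ Lᵢ/(AᵢEᵢ) = δ_free.
The series flexibility is Σ Lᵢ/(AᵢEᵢ) = 875/(350×29×10³) + 170/(1900×193×10³) + 475/(2375×106×10³) = 8.856×10⁻⁵ mm/N.
P = 3.861 / 8.856×10⁻⁵ = 43590 N = 43.59 kN, tensile.

P ≈ 43.6 kN (tensile)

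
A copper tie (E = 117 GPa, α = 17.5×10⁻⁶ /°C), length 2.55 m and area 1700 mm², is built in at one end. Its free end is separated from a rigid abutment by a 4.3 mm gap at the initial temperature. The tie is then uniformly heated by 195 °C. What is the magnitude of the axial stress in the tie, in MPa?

Unrestrained expansion: δ_free = αΔT L = 17.5×10⁻⁶ × 195 × 2550 = 8.702 mm.
The gap closes (δ_free > 4.3 mm) and the wall then resists a further 8.702 − 4.3 = 4.402 mm of expansion.
So σ = E(δ_free − g)/L = 117×10³ × 4.402/2550 = 202 MPa.

σ ≈ 202 MPa (compressive)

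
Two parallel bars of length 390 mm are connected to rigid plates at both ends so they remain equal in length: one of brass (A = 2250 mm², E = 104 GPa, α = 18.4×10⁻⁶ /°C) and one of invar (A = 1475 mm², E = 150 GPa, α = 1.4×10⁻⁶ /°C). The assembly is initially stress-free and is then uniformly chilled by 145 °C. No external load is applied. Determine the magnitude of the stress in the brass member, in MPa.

The brass has the larger α, so on cooling it would change length more than the invar if both were free. The rigid plates force a common final length, so the brass is put into tension and the invar into compression, with equal and opposite forces P (no external load).
Equating the net (thermal + elastic) strains gives |α₁ − α₂|·ΔT = P·[1/(A₁E₁) + 1/(A₂E₂)].
|α₁ − α₂|·ΔT = 17×10⁻⁶ × 145 = 0.002465.
1/(A₁E₁) + 1/(A₂E₂) = 1/(2250×104×10³) + 1/(1475×150×10³) = 8.793×10⁻⁹ N⁻¹.
So P = 0.002465 / 8.793×10⁻⁹ = 280.3 kN.
σ_{brass} = P/A₁ = 280300/2250 = 124.6 MPa, tensile.

σ ≈ 125 MPa (tensile)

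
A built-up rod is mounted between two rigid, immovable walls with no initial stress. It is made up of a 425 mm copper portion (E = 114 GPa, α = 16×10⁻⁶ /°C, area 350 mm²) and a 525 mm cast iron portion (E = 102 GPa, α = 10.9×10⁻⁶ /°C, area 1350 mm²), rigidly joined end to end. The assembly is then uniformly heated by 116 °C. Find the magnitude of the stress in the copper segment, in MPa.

σ ≈ 287 MPa (compressive)

With the walls removed the bar would change length by δ_free = Σ αᵢΔT Lᵢ = 16×10⁻⁶×116×425 + 10.9×10⁻⁶×116×525 = 1.453 mm.
The rigid supports impose zero overall length change; the single axial force P common to all segments must satisfy P Σ Lᵢ/(AᵢEᵢ) = δ_free.
Σ Lᵢ/(AᵢEᵢ) = 425/(350×114×10³) + 525/(1350×102×10³) = 1.446×10⁻⁵ mm/N.
Hence P = δ_free / Σ(L/AE) = 1.453/1.446×10⁻⁵ = 100.4 kN (compressive).
σ_{copper} = P / A = 100400 / 350 = 286.9 MPa.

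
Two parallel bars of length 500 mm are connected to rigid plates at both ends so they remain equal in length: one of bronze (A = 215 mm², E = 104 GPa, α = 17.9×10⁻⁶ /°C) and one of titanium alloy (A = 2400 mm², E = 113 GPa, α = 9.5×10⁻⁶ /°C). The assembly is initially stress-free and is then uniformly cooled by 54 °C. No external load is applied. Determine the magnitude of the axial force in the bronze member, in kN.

P ≈ 9.37 kN (tensile in the bronze)

Both members must finish at the same length. With the larger α, the bronze tends to over-contract; the plates restrain it, putting the bronze in tension and the titanium alloy in compression. With no external load the two internal forces are equal and opposite, magnitude P.
Compatibility of the two members (thermal + elastic change equal): (α₁ − α₂)ΔT = P·[1/(A₁E₁) + 1/(A₂E₂)].
|α₁ − α₂|·ΔT = 8.4×10⁻⁶ × 54 = 0.0004536.
1/(A₁E₁) + 1/(A₂E₂) = 1/(215×104×10³) + 1/(2400×113×10³) = 4.841×10⁻⁸ N⁻¹.
P = 0.0004536 / 4.841×10⁻⁸ = 9370 N = 9.37 kN.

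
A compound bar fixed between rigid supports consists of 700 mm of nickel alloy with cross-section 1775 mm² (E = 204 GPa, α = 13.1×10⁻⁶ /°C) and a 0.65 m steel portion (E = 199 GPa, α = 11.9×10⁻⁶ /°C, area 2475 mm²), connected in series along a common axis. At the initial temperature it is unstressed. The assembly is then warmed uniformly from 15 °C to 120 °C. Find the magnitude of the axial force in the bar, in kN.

P ≈ 546 kN (compressive)

With the walls removed the bar would change length by δ_free = Σ αᵢΔT Lᵢ = 13.1×10⁻⁶×105×700 + 11.9×10⁻⁶×105×650 = 1.775 mm.
The rigid supports impose zero overall length change; the single axial force P common to all segments must satisfy P Σ Lᵢ/(AᵢEᵢ) = δ_free.
Σ Lᵢ/(AᵢEᵢ) = 700/(1775×204×10³) + 650/(2475×199×10³) = 3.253×10⁻⁶ mm/N.
Hence P = δ_free / Σ(L/AE) = 1.775/3.253×10⁻⁶ = 545.7 kN (compressive).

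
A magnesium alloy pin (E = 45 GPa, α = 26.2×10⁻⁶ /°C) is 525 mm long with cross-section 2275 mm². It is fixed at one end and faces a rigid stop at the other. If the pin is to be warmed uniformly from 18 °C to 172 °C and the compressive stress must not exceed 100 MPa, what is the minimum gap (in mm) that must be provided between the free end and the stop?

g ≈ 0.952 mm

Free expansion if unrestrained: δ_free = αΔT L = 26.2×10⁻⁶ × 154 × 525 = 2.118 mm.
At the allowable stress the elastic shortening the wall may impose is σL/E = 100 × 525 / (45×10³) = 1.167 mm.
The gap must absorb the remainder: g_min = 2.118 − 1.167 = 0.9516 mm.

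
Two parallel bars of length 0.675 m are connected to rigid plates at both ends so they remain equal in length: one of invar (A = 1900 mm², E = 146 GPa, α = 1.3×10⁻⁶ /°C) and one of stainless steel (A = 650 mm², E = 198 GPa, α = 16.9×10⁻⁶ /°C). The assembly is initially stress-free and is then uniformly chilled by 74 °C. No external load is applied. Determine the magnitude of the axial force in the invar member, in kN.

Both members must finish at the same length. With the larger α, the stainless steel tends to over-contract; the plates restrain it, putting the stainless steel in tension and the invar in compression. With no external load the two internal forces are equal and opposite, magnitude P.
Setting the final lengths equal and cancelling L: (α₁ − α₂)ΔT = P/(A₁E₁) + P/(A₂E₂).
|α₁ − α₂|·ΔT = 15.6×10⁻⁶ × 74 = 0.001154.
1/(A₁E₁) + 1/(A₂E₂) = 1/(1900×146×10³) + 1/(650×198×10³) = 1.137×10⁻⁸ N⁻¹.
So P = 0.001154 / 1.137×10⁻⁸ = 101.5 kN.

P ≈ 101 kN (compressive in the invar)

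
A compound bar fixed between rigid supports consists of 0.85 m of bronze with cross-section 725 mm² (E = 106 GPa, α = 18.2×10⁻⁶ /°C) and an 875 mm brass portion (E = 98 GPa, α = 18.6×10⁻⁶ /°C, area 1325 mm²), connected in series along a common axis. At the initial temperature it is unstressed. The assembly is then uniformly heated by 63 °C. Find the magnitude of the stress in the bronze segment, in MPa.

σ ≈ 155 MPa (compressive)

If the supports were absent, the total length change would be Σ αᵢΔT Lᵢ = 18.2×10⁻⁶×63×850 + 18.6×10⁻⁶×63×875 = 2 mm.
Since the ends are fixed, an axial force P builds up, equal in every segment, with P · Σ Lᵢ/(AᵢEᵢ) = δ_free.
Σ Lᵢ/(AᵢEᵢ) = 850/(725×106×10³) + 875/(1325×98×10³) = 1.78×10⁻⁵ mm/N.
So P = 2 / 1.78×10⁻⁵ = 112.4 kN, compressive.
σ_{bronze} = P / A = 112400 / 725 = 155 MPa.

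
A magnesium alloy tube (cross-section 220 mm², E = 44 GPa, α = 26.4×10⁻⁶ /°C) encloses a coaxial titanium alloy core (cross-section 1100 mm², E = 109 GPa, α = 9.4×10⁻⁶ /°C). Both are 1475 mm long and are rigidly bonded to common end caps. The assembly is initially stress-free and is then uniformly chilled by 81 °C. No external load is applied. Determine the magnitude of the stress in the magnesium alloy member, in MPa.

The magnesium alloy has the larger α, so on cooling it would change length more than the titanium alloy if both were free. The rigid plates force a common final length, so the magnesium alloy is put into tension and the titanium alloy into compression, with equal and opposite forces P (no external load).
Equating the net (thermal + elastic) strains gives |α₁ − α₂|·ΔT = P·[1/(A₁E₁) + 1/(A₂E₂)].
|α₁ − α₂|·ΔT = 17×10⁻⁶ × 81 = 0.001377.
1/(A₁E₁) + 1/(A₂E₂) = 1/(220×44×10³) + 1/(1100×109×10³) = 1.116×10⁻⁷ N⁻¹.
So P = 0.001377 / 1.116×10⁻⁷ = 12.33 kN.
σ_{magnesium alloy} = P/A₁ = 12330/220 = 56.06 MPa, tensile.

σ ≈ 56.1 MPa (tensile)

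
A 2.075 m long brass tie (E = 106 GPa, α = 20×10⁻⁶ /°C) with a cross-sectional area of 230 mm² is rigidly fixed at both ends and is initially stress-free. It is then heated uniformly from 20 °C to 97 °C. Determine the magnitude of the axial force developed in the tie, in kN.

The ends cannot move, so σ = EαΔT = 106×10³ × 20×10⁻⁶ × 77 = 163.2 MPa.
Axial force P = σA = 163.2 × 230 = 37550 N = 37.55 kN, compressive.

P ≈ 37.5 kN (compressive)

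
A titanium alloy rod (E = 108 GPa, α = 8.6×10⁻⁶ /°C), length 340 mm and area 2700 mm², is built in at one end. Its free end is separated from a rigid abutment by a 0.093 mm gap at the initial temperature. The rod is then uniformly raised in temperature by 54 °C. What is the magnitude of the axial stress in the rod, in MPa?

σ ≈ 20.6 MPa (compressive)

Free thermal elongation = αΔT L = 8.6×10⁻⁶ × 54 × 340 = 0.1579 mm.
The gap closes (δ_free > 0.093 mm) and the wall then resists a further 0.1579 − 0.093 = 0.0649 mm of expansion.
That suppressed elongation corresponds to σ = E·Δ/L = 108×10³ × 0.0649/340 = 20.61 MPa.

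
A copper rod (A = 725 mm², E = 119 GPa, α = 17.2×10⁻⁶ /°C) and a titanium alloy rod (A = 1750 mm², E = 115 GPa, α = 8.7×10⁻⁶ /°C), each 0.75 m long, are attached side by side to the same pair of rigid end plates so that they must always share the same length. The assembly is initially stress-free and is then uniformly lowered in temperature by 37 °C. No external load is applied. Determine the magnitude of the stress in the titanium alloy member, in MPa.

σ ≈ 10.9 MPa (compressive)

The copper has the larger α, so on cooling it would change length more than the titanium alloy if both were free. The rigid plates force a common final length, so the copper is put into tension and the titanium alloy into compression, with equal and opposite forces P (no external load).
Setting the final lengths equal and cancelling L: (α₁ − α₂)ΔT = P/(A₁E₁) + P/(A₂E₂).
|α₁ − α₂|·ΔT = 8.5×10⁻⁶ × 37 = 0.0003145.
1/(A₁E₁) + 1/(A₂E₂) = 1/(725×119×10³) + 1/(1750×115×10³) = 1.656×10⁻⁸ N⁻¹.
P = 0.0003145 / 1.656×10⁻⁸ = 18990 N = 18.99 kN.
σ_{titanium alloy} = P/A₂ = 18990/1750 = 10.85 MPa, compressive.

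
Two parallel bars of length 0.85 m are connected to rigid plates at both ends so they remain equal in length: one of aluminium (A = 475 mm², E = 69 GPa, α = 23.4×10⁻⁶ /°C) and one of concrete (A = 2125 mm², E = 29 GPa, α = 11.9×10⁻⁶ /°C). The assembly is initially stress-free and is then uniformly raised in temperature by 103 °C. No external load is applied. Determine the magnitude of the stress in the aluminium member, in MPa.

Both members must finish at the same length. With the larger α, the aluminium tends to over-expand; the plates restrain it, putting the aluminium in compression and the concrete in tension. With no external load the two internal forces are equal and opposite, magnitude P.
Equating the net (thermal + elastic) strains gives |α₁ − α₂|·ΔT = P·[1/(A₁E₁) + 1/(A₂E₂)].
|α₁ − α₂|·ΔT = 11.5×10⁻⁶ × 103 = 0.001184.
1/(A₁E₁) + 1/(A₂E₂) = 1/(475×69×10³) + 1/(2125×29×10³) = 4.674×10⁻⁸ N⁻¹.
So P = 0.001184 / 4.674×10⁻⁸ = 25.34 kN.
σ_{aluminium} = P/A₁ = 25340/475 = 53.35 MPa, compressive.

σ ≈ 53.4 MPa (compressive)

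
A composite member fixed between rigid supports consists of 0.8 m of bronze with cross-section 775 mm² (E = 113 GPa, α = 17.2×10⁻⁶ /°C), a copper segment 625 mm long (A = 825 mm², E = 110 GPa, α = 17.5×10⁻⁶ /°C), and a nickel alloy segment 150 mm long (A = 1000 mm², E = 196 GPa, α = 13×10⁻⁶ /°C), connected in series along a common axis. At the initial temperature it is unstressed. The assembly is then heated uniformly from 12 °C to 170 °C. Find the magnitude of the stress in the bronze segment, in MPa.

σ ≈ 324 MPa (compressive)

Free thermal expansion of the whole bar: Σ αᵢΔT Lᵢ = 17.2×10⁻⁶×158×800 + 17.5×10⁻⁶×158×625 + 13×10⁻⁶×158×150 = 4.21 mm.
The walls prevent any net length change, so an axial force P (same in every segment) develops. Compatibility: P · Σ Lᵢ/(AᵢEᵢ) = δ_free.
Σ Lᵢ/(AᵢEᵢ) = 800/(775×113×10³) + 625/(825×110×10³) + 150/(1000×196×10³) = 1.679×10⁻⁵ mm/N.
Hence P = δ_free / Σ(L/AE) = 4.21/1.679×10⁻⁵ = 250.8 kN (compressive).
σ_{bronze} = P / A = 250800 / 775 = 323.6 MPa.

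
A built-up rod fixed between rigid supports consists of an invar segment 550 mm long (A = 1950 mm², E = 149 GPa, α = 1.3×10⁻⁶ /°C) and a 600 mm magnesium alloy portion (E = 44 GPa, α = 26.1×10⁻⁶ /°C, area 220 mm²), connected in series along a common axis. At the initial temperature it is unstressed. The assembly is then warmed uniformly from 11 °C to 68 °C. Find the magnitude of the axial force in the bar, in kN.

P ≈ 14.6 kN (compressive)

If the supports were absent, the total length change would be Σ αᵢΔT Lᵢ = 1.3×10⁻⁶×57×550 + 26.1×10⁻⁶×57×600 = 0.9334 mm.
The rigid supports impose zero overall length change; the single axial force P common to all segments must satisfy P Σ Lᵢ/(AᵢEᵢ) = δ_free.
The series flexibility is Σ Lᵢ/(AᵢEᵢ) = 550/(1950×149×10³) + 600/(220×44×10³) = 6.388×10⁻⁵ mm/N.
P = 0.9334 / 6.388×10⁻⁵ = 14610 N = 14.61 kN, compressive.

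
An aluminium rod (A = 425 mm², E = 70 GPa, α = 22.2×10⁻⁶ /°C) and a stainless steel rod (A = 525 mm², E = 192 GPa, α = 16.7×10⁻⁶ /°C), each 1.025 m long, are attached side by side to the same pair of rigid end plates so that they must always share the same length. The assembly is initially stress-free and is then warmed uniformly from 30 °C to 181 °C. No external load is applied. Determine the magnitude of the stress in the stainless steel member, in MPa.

Equilibrium of a rigid end plate with no external load gives equal and opposite internal forces ±P in the two members. Since α_{aluminium} > α_{stainless steel}, heating drives the aluminium into compression and the stainless steel into tension.
Equating the net (thermal + elastic) strains gives |α₁ − α₂|·ΔT = P·[1/(A₁E₁) + 1/(A₂E₂)].
|α₁ − α₂|·ΔT = 5.5×10⁻⁶ × 151 = 0.0008305.
1/(A₁E₁) + 1/(A₂E₂) = 1/(425×70×10³) + 1/(525×192×10³) = 4.353×10⁻⁸ N⁻¹.
P = 0.0008305 / 4.353×10⁻⁸ = 19080 N = 19.08 kN.
σ_{stainless steel} = P/A₂ = 19080/525 = 36.34 MPa, tensile.

σ ≈ 36.3 MPa (tensile)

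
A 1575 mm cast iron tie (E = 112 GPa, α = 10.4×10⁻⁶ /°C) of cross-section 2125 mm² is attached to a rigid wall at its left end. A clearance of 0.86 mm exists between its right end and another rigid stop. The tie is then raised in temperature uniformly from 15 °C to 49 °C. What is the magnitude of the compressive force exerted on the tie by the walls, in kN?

P ≈ 0 kN

If the wall were absent the tie would grow by αΔT L = 10.4×10⁻⁶ × 34 × 1575 = 0.5569 mm.
Since δ_free = 0.557 mm is less than the 0.86 mm gap, the tie never touches the wall. No axial force develops.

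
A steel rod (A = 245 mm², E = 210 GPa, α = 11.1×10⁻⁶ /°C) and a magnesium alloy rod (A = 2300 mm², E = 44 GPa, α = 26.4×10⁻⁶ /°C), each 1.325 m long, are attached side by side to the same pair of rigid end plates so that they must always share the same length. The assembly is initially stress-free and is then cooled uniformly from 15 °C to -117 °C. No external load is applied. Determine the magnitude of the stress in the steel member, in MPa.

σ ≈ 281 MPa (compressive)

Both members must finish at the same length. With the larger α, the magnesium alloy tends to over-contract; the plates restrain it, putting the magnesium alloy in tension and the steel in compression. With no external load the two internal forces are equal and opposite, magnitude P.
Equating the net (thermal + elastic) strains gives |α₁ − α₂|·ΔT = P·[1/(A₁E₁) + 1/(A₂E₂)].
|α₁ − α₂|·ΔT = 15.3×10⁻⁶ × 132 = 0.00202.
1/(A₁E₁) + 1/(A₂E₂) = 1/(245×210×10³) + 1/(2300×44×10³) = 2.932×10⁻⁸ N⁻¹.
P = 0.00202 / 2.932×10⁻⁸ = 68890 N = 68.89 kN.
σ_{steel} = P/A₁ = 68890/245 = 281.2 MPa, compressive.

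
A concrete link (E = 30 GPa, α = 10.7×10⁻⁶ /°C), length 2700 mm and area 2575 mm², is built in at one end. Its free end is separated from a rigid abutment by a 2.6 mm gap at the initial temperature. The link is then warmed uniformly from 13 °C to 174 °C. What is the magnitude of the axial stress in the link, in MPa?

σ ≈ 22.8 MPa (compressive)

If the wall were absent the link would grow by αΔT L = 10.7×10⁻⁶ × 161 × 2700 = 4.651 mm.
After closing the 2.6 mm clearance, 4.651 − 2.6 = 2.051 mm of expansion remains to be suppressed by the wall.
So σ = E(δ_free − g)/L = 30×10³ × 2.051/2700 = 22.79 MPa.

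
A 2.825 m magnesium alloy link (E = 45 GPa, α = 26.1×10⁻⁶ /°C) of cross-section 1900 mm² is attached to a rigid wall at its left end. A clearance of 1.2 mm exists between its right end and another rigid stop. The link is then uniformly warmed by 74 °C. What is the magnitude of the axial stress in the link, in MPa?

If the wall were absent the link would grow by αΔT L = 26.1×10⁻⁶ × 74 × 2825 = 5.456 mm.
The gap closes (δ_free > 1.2 mm) and the wall then resists a further 5.456 − 1.2 = 4.256 mm of expansion.
Compatibility: PL/(AE) = 4.256 mm, so σ = P/A = E × (4.256/2825) = 67.8 MPa.

σ ≈ 67.8 MPa (compressive)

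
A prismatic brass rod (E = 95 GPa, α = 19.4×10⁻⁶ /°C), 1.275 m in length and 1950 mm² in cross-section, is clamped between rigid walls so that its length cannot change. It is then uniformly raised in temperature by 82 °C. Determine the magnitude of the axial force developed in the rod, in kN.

The ends cannot move, so σ = EαΔT = 95×10³ × 19.4×10⁻⁶ × 82 = 151.1 MPa.
Axial force P = σA = 151.1 × 1950 = 294700 N = 294.7 kN, compressive.

P ≈ 295 kN (compressive)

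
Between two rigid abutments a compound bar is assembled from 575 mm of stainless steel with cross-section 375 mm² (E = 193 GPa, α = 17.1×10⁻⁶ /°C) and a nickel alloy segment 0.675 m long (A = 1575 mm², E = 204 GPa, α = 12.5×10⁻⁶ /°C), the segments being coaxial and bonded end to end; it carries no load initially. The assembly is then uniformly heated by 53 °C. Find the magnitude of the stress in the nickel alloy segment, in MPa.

σ ≈ 61.2 MPa (compressive)

Free thermal expansion of the whole bar: Σ αᵢΔT Lᵢ = 17.1×10⁻⁶×53×575 + 12.5×10⁻⁶×53×675 = 0.9683 mm.
The rigid supports impose zero overall length change; the single axial force P common to all segments must satisfy P Σ Lᵢ/(AᵢEᵢ) = δ_free.
The series flexibility is Σ Lᵢ/(AᵢEᵢ) = 575/(375×193×10³) + 675/(1575×204×10³) = 1.005×10⁻⁵ mm/N.
So P = 0.9683 / 1.005×10⁻⁵ = 96.39 kN, compressive.
σ_{nickel alloy} = P / A = 96390 / 1575 = 61.2 MPa.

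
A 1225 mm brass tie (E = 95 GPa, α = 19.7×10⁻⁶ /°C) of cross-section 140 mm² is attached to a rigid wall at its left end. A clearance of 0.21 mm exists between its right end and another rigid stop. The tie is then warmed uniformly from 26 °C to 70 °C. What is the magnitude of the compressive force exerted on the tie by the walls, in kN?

If the wall were absent the tie would grow by αΔT L = 19.7×10⁻⁶ × 44 × 1225 = 1.062 mm.
After closing the 0.21 mm clearance, 1.062 − 0.21 = 0.8518 mm of expansion remains to be suppressed by the wall.
Compatibility: PL/(AE) = 0.8518 mm, so σ = P/A = E × (0.8518/1225) = 66.06 MPa.
P = σA = 66.06 × 140 = 9.248 kN.

P ≈ 9.25 kN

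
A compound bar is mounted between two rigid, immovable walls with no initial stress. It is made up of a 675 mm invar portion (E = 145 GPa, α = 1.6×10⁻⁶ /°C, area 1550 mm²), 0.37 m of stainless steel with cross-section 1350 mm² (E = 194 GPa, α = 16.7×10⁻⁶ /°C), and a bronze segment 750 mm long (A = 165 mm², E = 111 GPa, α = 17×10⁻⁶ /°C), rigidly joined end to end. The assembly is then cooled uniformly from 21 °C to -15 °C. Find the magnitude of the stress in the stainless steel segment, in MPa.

With the walls removed the bar would change length by δ_free = Σ αᵢΔT Lᵢ = 1.6×10⁻⁶×36×675 + 16.7×10⁻⁶×36×370 + 17×10⁻⁶×36×750 = 0.7203 mm.
Since the ends are fixed, an axial force P builds up, equal in every segment, with P · Σ Lᵢ/(AᵢEᵢ) = δ_free.
The series flexibility is Σ Lᵢ/(AᵢEᵢ) = 675/(1550×145×10³) + 370/(1350×194×10³) + 750/(165×111×10³) = 4.537×10⁻⁵ mm/N.
So P = 0.7203 / 4.537×10⁻⁵ = 15.88 kN, tensile.
σ_{stainless steel} = P / A = 15880 / 1350 = 11.76 MPa.

σ ≈ 11.8 MPa (tensile)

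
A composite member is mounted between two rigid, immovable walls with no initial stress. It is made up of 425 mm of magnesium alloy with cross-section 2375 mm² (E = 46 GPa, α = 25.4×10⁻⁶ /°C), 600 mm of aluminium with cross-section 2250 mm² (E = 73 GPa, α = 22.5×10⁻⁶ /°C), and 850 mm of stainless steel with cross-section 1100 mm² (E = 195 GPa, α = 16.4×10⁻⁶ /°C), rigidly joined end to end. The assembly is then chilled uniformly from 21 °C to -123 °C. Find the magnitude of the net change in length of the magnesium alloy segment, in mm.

|ΔL| ≈ 0.307 mm

If the supports were absent, the total length change would be Σ αᵢΔT Lᵢ = 25.4×10⁻⁶×144×425 + 22.5×10⁻⁶×144×600 + 16.4×10⁻⁶×144×850 = 5.506 mm.
The rigid supports impose zero overall length change; the single axial force P common to all segments must satisfy P Σ Lᵢ/(AᵢEᵢ) = δ_free.
The series flexibility is Σ Lᵢ/(AᵢEᵢ) = 425/(2375×46×10³) + 600/(2250×73×10³) + 850/(1100×195×10³) = 1.151×10⁻⁵ mm/N.
Hence P = δ_free / Σ(L/AE) = 5.506/1.151×10⁻⁵ = 478.5 kN (tensile).
For the magnesium alloy segment, free thermal change = 25.4×10⁻⁶×144×425 = 1.554 mm and elastic change from P = 478500×425/(2375×46×10³) = 1.862 mm; these oppose, so the net change is 0.307 mm (segment lengthens).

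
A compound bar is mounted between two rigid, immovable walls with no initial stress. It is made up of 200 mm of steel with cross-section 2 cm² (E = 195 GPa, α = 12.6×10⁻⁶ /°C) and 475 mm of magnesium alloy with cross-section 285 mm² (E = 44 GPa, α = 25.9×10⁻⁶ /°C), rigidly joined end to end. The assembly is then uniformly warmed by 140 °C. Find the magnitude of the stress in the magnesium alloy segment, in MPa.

Free thermal expansion of the whole bar: Σ αᵢΔT Lᵢ = 12.6×10⁻⁶×140×200 + 25.9×10⁻⁶×140×475 = 2.075 mm.
The walls prevent any net length change, so an axial force P (same in every segment) develops. Compatibility: P · Σ Lᵢ/(AᵢEᵢ) = δ_free.
The series flexibility is Σ Lᵢ/(AᵢEᵢ) = 200/(200×195×10³) + 475/(285×44×10³) = 4.301×10⁻⁵ mm/N.
So P = 2.075 / 4.301×10⁻⁵ = 48.25 kN, compressive.
σ_{magnesium alloy} = P / A = 48250 / 285 = 169.3 MPa.

σ ≈ 169 MPa (compressive)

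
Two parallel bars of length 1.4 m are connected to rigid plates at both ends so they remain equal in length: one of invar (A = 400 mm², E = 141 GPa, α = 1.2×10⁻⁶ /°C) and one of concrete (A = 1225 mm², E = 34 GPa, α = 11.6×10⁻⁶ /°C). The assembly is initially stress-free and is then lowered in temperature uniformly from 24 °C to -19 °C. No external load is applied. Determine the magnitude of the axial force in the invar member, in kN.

P ≈ 10.7 kN (compressive in the invar)

Both members must finish at the same length. With the larger α, the concrete tends to over-contract; the plates restrain it, putting the concrete in tension and the invar in compression. With no external load the two internal forces are equal and opposite, magnitude P.
Equating the net (thermal + elastic) strains gives |α₁ − α₂|·ΔT = P·[1/(A₁E₁) + 1/(A₂E₂)].
|α₁ − α₂|·ΔT = 10.4×10⁻⁶ × 43 = 0.0004472.
1/(A₁E₁) + 1/(A₂E₂) = 1/(400×141×10³) + 1/(1225×34×10³) = 4.174×10⁻⁸ N⁻¹.
P = 0.0004472 / 4.174×10⁻⁸ = 10710 N = 10.71 kN.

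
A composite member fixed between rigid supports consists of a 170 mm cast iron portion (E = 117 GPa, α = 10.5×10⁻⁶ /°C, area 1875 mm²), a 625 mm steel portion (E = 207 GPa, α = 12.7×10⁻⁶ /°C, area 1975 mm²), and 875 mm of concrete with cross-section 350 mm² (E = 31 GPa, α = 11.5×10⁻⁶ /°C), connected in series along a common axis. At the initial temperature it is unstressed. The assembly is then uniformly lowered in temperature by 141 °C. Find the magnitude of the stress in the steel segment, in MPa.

With the walls removed the bar would change length by δ_free = Σ αᵢΔT Lᵢ = 10.5×10⁻⁶×141×170 + 12.7×10⁻⁶×141×625 + 11.5×10⁻⁶×141×875 = 2.79 mm.
Since the ends are fixed, an axial force P builds up, equal in every segment, with P · Σ Lᵢ/(AᵢEᵢ) = δ_free.
Σ Lᵢ/(AᵢEᵢ) = 170/(1875×117×10³) + 625/(1975×207×10³) + 875/(350×31×10³) = 8.295×10⁻⁵ mm/N.
Hence P = δ_free / Σ(L/AE) = 2.79/8.295×10⁻⁵ = 33.63 kN (tensile).
σ_{steel} = P / A = 33630 / 1975 = 17.03 MPa.

σ ≈ 17 MPa (tensile)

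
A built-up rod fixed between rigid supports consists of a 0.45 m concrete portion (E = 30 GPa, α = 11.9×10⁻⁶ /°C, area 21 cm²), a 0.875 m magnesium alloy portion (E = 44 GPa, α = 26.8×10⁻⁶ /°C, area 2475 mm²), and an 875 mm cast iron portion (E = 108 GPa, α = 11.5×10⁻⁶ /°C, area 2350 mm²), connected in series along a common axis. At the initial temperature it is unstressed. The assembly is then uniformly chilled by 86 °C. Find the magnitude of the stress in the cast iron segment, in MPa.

Free thermal contraction of the whole bar: Σ αᵢΔT Lᵢ = 11.9×10⁻⁶×86×450 + 26.8×10⁻⁶×86×875 + 11.5×10⁻⁶×86×875 = 3.343 mm.
The walls prevent any net length change, so an axial force P (same in every segment) develops. Compatibility: P · Σ Lᵢ/(AᵢEᵢ) = δ_free.
Σ Lᵢ/(AᵢEᵢ) = 450/(2100×30×10³) + 875/(2475×44×10³) + 875/(2350×108×10³) = 1.863×10⁻⁵ mm/N.
So P = 3.343 / 1.863×10⁻⁵ = 179.5 kN, tensile.
σ_{cast iron} = P / A = 179500 / 2350 = 76.37 MPa.

σ ≈ 76.4 MPa (tensile)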